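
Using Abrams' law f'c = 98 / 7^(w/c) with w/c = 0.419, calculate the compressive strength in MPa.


f'c = 98 / 7^0.419
= 98 / 2.26
= 43.36 MPa

43.36


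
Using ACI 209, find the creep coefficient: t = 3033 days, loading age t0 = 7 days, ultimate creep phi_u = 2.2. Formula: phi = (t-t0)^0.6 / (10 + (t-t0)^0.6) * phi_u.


dt = 3033 - 7 = 3026
phi = 3026^0.6 / (10 + 3026^0.6) * 2.2
= 2.034

2.034


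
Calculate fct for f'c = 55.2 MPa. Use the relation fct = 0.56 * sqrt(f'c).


fct = 0.56 * sqrt(55.2)
= 0.56 * 7.43
= 4.161 MPa

4.161


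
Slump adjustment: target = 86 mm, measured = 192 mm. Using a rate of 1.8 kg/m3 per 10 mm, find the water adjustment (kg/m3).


Difference = 86 - 192 = -106 mm
Water adjustment = -106 * 1.8 / 10 = -19.1 kg/m3

-19.1


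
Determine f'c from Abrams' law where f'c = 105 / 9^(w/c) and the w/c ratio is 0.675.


f'c = 105 / 9^0.675
= 105 / 4.407
= 23.83 MPa

23.83


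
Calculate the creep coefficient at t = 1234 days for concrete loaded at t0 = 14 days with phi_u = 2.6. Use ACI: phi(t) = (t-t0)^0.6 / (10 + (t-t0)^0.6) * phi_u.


dt = 1234 - 14 = 1220
phi = 1220^0.6 / (10 + 1220^0.6) * 2.6
= 2.279

2.279


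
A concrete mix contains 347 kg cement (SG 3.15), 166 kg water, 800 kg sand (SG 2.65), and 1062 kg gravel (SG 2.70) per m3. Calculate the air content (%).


Vol cement = 347 / (3.15 * 1000) = 0.110159 m3
Vol water = 166 / 1000 = 0.166 m3
Vol sand = 800 / (2.65 * 1000) = 0.301887 m3
Vol gravel = 1062 / (2.70 * 1000) = 0.393333 m3
Total solid + water volume = 0.971379 m3
Air = (1 - 0.971379) * 100 = 2.86%

2.86


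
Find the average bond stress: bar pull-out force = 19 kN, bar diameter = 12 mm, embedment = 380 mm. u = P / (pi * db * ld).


u = P / (pi * db * ld)
= 19 * 1000 / (pi * 12 * 380)
= 1.326 MPa

1.326


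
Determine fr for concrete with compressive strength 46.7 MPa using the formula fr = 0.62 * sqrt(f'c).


fr = 0.62 * sqrt(46.7)
= 4.237 MPa

4.237


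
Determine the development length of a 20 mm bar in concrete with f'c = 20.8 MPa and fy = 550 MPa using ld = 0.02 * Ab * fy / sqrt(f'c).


Ab = pi * 20^2 / 4 = 314.159 mm2
ld = 0.02 * 314.159 * 550 / sqrt(20.8)
= 757.7 mm

757.7


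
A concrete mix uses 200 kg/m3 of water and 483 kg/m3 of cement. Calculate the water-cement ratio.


w/c = water / cement
w/c = 200 / 483 = 0.414

0.414


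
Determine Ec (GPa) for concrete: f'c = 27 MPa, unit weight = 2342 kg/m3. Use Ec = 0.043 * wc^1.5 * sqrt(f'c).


Ec = 0.043 * 2342^1.5 * sqrt(27) / 1000
= 25.32 GPa

25.32


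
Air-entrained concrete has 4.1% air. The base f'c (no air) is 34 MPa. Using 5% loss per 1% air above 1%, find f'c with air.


Strength loss = (4.1 - 1) * 5 = 15.5%
f'c = 34 * (1 - 15.5/100)
= 28.73 MPa

28.73


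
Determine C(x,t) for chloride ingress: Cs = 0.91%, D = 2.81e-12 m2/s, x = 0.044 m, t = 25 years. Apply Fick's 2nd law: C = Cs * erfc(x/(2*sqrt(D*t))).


t_seconds = 25 * 365.25 * 24 * 3600 = 788940000.0 s
arg = 0.044 / (2 * sqrt(2.81e-12 * 788940000.0))
= 0.4672
erfc(0.4672) = 0.5087
C = 0.91 * 0.5087 = 0.463%

0.463


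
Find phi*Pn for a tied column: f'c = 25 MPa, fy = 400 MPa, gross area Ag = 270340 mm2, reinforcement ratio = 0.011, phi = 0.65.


Ast = rho * Ag = 0.011 * 270340 = 2973.74 mm2
phi*Pn = 0.65 * 0.80 * (0.85 * 25 * (270340 - 2973.74) + 400 * 2973.74) / 1000
= 3572.94 kN

3572.94


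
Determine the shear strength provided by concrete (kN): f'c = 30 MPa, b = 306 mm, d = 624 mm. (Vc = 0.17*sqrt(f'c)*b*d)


Vc = 0.17 * sqrt(30) * 306 * 624 / 1000
= 177.79 kN

177.79


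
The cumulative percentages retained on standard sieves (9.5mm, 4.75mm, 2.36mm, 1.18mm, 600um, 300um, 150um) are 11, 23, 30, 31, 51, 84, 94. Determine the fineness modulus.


FM = sum(cumulative % retained) / 100
= 324 / 100
= 3.24

3.24


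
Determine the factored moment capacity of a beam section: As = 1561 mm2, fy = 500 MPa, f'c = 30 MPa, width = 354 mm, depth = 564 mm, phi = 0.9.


a = As * fy / (0.85 * f'c * b)
= 1561 * 500 / (0.85 * 30 * 354)
= 86.4628 mm
Mn = As * fy * (d - a/2) / 10^6
= 406.4599 kN-m
phi*Mn = 0.9 * 406.4599 = 365.81 kN-m

365.81


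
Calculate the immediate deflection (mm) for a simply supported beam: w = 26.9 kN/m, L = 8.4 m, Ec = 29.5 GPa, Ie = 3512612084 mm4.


Convert: L = 8.4 m = 8400 mm, Ec = 29.5 GPa = 29500 MPa
delta = 5 * 26.9 * 8400^4 / (384 * 29500 * 3512612084)
= 16.83 mm

16.83


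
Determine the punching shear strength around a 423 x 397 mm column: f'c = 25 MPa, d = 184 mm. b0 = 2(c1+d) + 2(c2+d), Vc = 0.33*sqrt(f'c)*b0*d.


b0 = 2*(423 + 184) + 2*(397 + 184) = 2376 mm
Vc = 0.33 * sqrt(25) * 2376 * 184 / 1000
= 721.35 kN

721.35


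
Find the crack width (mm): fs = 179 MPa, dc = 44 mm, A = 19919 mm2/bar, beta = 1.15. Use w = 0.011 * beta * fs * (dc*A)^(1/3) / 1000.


w = 0.011 * beta * fs * (dc * A)^(1/3) / 1000
= 0.011 * 1.15 * 179 * (44 * 19919)^(1/3) / 1000
= 0.217 mm

0.217


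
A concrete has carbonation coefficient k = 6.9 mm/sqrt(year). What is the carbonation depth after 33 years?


depth = k * sqrt(t)
= 6.9 * sqrt(33)
= 39.64 mm

39.64


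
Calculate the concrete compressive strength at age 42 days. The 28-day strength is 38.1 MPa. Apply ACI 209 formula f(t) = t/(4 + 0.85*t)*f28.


f(42) = 42 / (4 + 0.85 * 42) * 38.1
= 42 / 39.7 * 38.1
= 40.31 MPa

40.31


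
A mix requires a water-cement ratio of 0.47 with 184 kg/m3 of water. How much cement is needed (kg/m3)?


Cement = water / (w/c)
= 184 / 0.47
= 391.5 kg/m3

391.5


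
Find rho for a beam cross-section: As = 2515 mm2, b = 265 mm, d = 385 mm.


rho = As / (b * d)
= 2515 / (265 * 385)
= 0.0247

0.0247


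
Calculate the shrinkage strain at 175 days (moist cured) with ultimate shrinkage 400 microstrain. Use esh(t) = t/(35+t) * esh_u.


esh(175) = 175 / (35 + 175) * 400
= 175 / 210 * 400
= 333.3 microstrain

333.3


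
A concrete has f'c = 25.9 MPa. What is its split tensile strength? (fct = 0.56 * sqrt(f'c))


fct = 0.56 * sqrt(25.9)
= 0.56 * 5.089
= 2.85 MPa

2.85


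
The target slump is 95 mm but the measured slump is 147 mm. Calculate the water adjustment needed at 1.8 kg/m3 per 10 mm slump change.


Difference = 95 - 147 = -52 mm
Water adjustment = -52 * 1.8 / 10 = -9.4 kg/m3

-9.4


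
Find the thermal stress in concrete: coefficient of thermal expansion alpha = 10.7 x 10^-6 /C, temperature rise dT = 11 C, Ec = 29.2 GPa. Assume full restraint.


sigma = alpha * dT * Ec
= 10.7e-6 * 11 * 29.2 * 1000
= 3.437 MPa

3.437


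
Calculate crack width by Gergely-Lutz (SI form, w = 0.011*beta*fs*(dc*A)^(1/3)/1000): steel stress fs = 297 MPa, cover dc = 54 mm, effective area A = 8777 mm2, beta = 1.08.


w = 0.011 * beta * fs * (dc * A)^(1/3) / 1000
= 0.011 * 1.08 * 297 * (54 * 8777)^(1/3) / 1000
= 0.275 mm

0.275


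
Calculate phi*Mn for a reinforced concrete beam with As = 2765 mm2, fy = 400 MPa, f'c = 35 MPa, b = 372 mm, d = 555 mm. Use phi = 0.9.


a = As * fy / (0.85 * f'c * b)
= 2765 * 400 / (0.85 * 35 * 372)
= 99.9367 mm
Mn = As * fy * (d - a/2) / 10^6
= 558.565 kN-m
phi*Mn = 0.9 * 558.565 = 502.71 kN-m

502.71


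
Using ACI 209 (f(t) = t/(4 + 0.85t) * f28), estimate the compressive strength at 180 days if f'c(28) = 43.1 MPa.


f(180) = 180 / (4 + 0.85 * 180) * 43.1
= 180 / 157.0 * 43.1
= 49.41 MPa

49.41


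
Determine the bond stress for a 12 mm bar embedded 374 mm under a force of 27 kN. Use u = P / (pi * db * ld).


u = P / (pi * db * ld)
= 27 * 1000 / (pi * 12 * 374)
= 1.915 MPa

1.915


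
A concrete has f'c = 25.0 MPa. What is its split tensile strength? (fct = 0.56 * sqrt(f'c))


fct = 0.56 * sqrt(25.0)
= 0.56 * 5.0
= 2.8 MPa

2.8


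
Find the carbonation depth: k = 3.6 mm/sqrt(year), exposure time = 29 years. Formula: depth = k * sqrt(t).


depth = k * sqrt(t)
= 3.6 * sqrt(29)
= 19.39 mm

19.39


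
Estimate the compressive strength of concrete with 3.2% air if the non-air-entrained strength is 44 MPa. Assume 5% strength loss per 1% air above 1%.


Strength loss = (3.2 - 1) * 5 = 11.0%
f'c = 44 * (1 - 11.0/100)
= 39.16 MPa

39.16


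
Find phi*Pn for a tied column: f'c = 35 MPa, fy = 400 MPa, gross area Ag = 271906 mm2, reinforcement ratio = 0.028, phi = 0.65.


Ast = rho * Ag = 0.028 * 271906 = 7613.368 mm2
phi*Pn = 0.65 * 0.80 * (0.85 * 35 * (271906 - 7613.368) + 400 * 7613.368) / 1000
= 5672.19 kN

5672.19


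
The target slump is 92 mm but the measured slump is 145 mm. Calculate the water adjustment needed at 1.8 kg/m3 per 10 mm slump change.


Difference = 92 - 145 = -53 mm
Water adjustment = -53 * 1.8 / 10 = -9.5 kg/m3

-9.5


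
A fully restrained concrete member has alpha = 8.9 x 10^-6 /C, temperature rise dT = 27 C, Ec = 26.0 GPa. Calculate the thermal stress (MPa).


sigma = alpha * dT * Ec
= 8.9e-6 * 27 * 26.0 * 1000
= 6.248 MPa

6.248


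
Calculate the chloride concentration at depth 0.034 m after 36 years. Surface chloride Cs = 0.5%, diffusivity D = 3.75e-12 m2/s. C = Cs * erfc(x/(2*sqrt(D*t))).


t_seconds = 36 * 365.25 * 24 * 3600 = 1136073600.0 s
arg = 0.034 / (2 * sqrt(3.75e-12 * 1136073600.0))
= 0.2605
erfc(0.2605) = 0.7126
C = 0.5 * 0.7126 = 0.3563%

0.3563


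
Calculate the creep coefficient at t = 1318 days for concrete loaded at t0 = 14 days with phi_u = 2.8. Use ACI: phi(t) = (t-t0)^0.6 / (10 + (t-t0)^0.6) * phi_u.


dt = 1318 - 14 = 1304
phi = 1304^0.6 / (10 + 1304^0.6) * 2.8
= 2.467

2.467


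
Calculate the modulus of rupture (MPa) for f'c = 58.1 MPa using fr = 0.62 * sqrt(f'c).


fr = 0.62 * sqrt(58.1)
= 4.726 MPa

4.726


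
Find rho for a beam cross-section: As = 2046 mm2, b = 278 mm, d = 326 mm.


rho = As / (b * d)
= 2046 / (278 * 326)
= 0.0226

0.0226


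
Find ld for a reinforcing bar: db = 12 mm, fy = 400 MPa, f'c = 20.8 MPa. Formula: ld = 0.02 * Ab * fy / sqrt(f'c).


Ab = pi * 12^2 / 4 = 113.097 mm2
ld = 0.02 * 113.097 * 400 / sqrt(20.8)
= 198.4 mm

198.4


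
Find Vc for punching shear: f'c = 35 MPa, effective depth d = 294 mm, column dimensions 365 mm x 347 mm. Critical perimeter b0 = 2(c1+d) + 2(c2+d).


b0 = 2*(365 + 294) + 2*(347 + 294) = 2600 mm
Vc = 0.33 * sqrt(35) * 2600 * 294 / 1000
= 1492.34 kN

1492.34


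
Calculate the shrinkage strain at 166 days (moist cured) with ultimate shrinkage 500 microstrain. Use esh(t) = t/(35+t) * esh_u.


esh(166) = 166 / (35 + 166) * 500
= 166 / 201 * 500
= 412.9 microstrain

412.9


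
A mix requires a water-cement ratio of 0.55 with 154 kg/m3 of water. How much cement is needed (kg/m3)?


Cement = water / (w/c)
= 154 / 0.55
= 280.0 kg/m3

280.0


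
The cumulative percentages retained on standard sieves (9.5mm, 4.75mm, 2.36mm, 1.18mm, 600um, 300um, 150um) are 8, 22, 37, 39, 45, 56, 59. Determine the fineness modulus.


FM = sum(cumulative % retained) / 100
= 266 / 100
= 2.66

2.66


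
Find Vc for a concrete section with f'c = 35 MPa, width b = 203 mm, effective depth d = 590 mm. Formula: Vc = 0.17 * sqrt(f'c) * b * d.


Vc = 0.17 * sqrt(35) * 203 * 590 / 1000
= 120.46 kN

120.46


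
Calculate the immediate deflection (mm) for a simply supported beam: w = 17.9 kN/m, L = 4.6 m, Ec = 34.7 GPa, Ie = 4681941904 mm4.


Convert: L = 4.6 m = 4600 mm, Ec = 34.7 GPa = 34700 MPa
delta = 5 * 17.9 * 4600^4 / (384 * 34700 * 4681941904)
= 0.64 mm

0.64


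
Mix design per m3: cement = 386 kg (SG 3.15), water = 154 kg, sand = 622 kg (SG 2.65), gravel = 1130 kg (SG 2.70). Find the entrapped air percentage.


Vol cement = 386 / (3.15 * 1000) = 0.12254 m3
Vol water = 154 / 1000 = 0.154 m3
Vol sand = 622 / (2.65 * 1000) = 0.234717 m3
Vol gravel = 1130 / (2.70 * 1000) = 0.418519 m3
Total solid + water volume = 0.929775 m3
Air = (1 - 0.929775) * 100 = 7.02%

7.02


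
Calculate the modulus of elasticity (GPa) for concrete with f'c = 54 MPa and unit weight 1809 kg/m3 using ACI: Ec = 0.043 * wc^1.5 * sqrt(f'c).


Ec = 0.043 * 1809^1.5 * sqrt(54) / 1000
= 24.31 GPa

24.31


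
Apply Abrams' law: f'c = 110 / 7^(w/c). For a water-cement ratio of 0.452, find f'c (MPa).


f'c = 110 / 7^0.452
= 110 / 2.41
= 45.65 MPa

45.65


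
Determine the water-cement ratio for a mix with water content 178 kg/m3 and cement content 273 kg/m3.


w/c = water / cement
w/c = 178 / 273 = 0.652

0.652


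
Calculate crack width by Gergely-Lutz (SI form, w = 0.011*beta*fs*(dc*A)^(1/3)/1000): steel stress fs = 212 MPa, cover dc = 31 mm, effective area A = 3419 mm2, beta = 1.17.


w = 0.011 * beta * fs * (dc * A)^(1/3) / 1000
= 0.011 * 1.17 * 212 * (31 * 3419)^(1/3) / 1000
= 0.129 mm

0.129


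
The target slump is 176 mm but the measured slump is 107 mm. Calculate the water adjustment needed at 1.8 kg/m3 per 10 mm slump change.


Difference = 176 - 107 = 69 mm
Water adjustment = 69 * 1.8 / 10 = 12.4 kg/m3

12.4


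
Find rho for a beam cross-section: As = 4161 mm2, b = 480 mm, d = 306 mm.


rho = As / (b * d)
= 4161 / (480 * 306)
= 0.0283

0.0283


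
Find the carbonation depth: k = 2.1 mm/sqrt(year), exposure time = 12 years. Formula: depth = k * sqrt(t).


depth = k * sqrt(t)
= 2.1 * sqrt(12)
= 7.27 mm

7.27


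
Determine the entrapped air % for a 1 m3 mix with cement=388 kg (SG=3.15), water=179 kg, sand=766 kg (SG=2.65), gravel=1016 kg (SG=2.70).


Vol cement = 388 / (3.15 * 1000) = 0.123175 m3
Vol water = 179 / 1000 = 0.179 m3
Vol sand = 766 / (2.65 * 1000) = 0.289057 m3
Vol gravel = 1016 / (2.70 * 1000) = 0.376296 m3
Total solid + water volume = 0.967528 m3
Air = (1 - 0.967528) * 100 = 3.25%

3.25


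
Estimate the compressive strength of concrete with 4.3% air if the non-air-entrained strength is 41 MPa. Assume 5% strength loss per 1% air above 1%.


Strength loss = (4.3 - 1) * 5 = 16.5%
f'c = 41 * (1 - 16.5/100)
= 34.23 MPa

34.23


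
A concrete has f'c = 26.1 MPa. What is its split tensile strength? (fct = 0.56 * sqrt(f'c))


fct = 0.56 * sqrt(26.1)
= 0.56 * 5.109
= 2.861 MPa

2.861


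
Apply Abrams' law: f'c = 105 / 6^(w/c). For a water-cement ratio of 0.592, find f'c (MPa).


f'c = 105 / 6^0.592
= 105 / 2.888
= 36.35 MPa

36.35


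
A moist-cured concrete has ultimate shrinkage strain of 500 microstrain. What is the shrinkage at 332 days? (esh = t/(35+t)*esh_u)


esh(332) = 332 / (35 + 332) * 500
= 332 / 367 * 500
= 452.3 microstrain

452.3


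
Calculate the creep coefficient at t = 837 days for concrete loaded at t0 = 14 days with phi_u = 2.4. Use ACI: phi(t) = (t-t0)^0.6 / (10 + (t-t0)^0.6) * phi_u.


dt = 837 - 14 = 823
phi = 823^0.6 / (10 + 823^0.6) * 2.4
= 2.037

2.037


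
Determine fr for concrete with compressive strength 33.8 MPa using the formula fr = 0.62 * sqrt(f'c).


fr = 0.62 * sqrt(33.8)
= 3.605 MPa

3.605


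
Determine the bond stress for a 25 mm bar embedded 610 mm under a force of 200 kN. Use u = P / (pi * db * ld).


u = P / (pi * db * ld)
= 200 * 1000 / (pi * 25 * 610)
= 4.175 MPa

4.175


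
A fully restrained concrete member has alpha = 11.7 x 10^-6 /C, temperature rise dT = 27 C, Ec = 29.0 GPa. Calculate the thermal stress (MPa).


sigma = alpha * dT * Ec
= 11.7e-6 * 27 * 29.0 * 1000
= 9.161 MPa

9.161


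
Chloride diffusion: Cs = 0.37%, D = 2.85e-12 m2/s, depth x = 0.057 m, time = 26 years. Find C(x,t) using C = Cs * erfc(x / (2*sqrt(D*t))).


t_seconds = 26 * 365.25 * 24 * 3600 = 820497600.0 s
arg = 0.057 / (2 * sqrt(2.85e-12 * 820497600.0))
= 0.5894
erfc(0.5894) = 0.4046
C = 0.37 * 0.4046 = 0.1497%

0.1497


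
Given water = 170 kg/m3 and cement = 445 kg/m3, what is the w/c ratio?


w/c = water / cement
w/c = 170 / 445 = 0.382

0.382


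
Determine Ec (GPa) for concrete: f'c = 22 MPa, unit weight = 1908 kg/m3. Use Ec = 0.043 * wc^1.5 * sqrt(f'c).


Ec = 0.043 * 1908^1.5 * sqrt(22) / 1000
= 16.81 GPa

16.81


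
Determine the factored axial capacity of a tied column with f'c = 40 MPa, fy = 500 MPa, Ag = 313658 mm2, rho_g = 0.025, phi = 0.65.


Ast = rho * Ag = 0.025 * 313658 = 7841.45 mm2
phi*Pn = 0.65 * 0.80 * (0.85 * 40 * (313658 - 7841.45) + 500 * 7841.45) / 1000
= 7445.61 kN

7445.61


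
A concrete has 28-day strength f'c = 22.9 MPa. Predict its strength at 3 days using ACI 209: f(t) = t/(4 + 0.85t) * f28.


f(3) = 3 / (4 + 0.85 * 3) * 22.9
= 3 / 6.55 * 22.9
= 10.49 MPa

10.49


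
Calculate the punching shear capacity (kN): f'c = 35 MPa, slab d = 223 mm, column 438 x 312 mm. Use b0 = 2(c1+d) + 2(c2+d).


b0 = 2*(438 + 223) + 2*(312 + 223) = 2392 mm
Vc = 0.33 * sqrt(35) * 2392 * 223 / 1000
= 1041.39 kN

1041.39


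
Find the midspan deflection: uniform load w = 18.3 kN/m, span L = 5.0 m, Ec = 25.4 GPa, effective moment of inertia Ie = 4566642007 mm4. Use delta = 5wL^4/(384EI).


Convert: L = 5.0 m = 5000 mm, Ec = 25.4 GPa = 25400 MPa
delta = 5 * 18.3 * 5000^4 / (384 * 25400 * 4566642007)
= 1.28 mm

1.28


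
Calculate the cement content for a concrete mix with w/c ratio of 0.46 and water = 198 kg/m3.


Cement = water / (w/c)
= 198 / 0.46
= 430.4 kg/m3

430.4


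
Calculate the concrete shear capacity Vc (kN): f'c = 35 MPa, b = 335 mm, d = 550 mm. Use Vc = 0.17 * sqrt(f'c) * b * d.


Vc = 0.17 * sqrt(35) * 335 * 550 / 1000
= 185.31 kN

185.31


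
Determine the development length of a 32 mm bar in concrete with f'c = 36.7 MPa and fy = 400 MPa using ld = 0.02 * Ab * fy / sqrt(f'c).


Ab = pi * 32^2 / 4 = 804.248 mm2
ld = 0.02 * 804.248 * 400 / sqrt(36.7)
= 1062.1 mm

1062.1


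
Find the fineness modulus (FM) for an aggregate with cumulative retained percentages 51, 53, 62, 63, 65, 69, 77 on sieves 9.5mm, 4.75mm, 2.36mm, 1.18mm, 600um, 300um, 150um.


FM = sum(cumulative % retained) / 100
= 440 / 100
= 4.4

4.4


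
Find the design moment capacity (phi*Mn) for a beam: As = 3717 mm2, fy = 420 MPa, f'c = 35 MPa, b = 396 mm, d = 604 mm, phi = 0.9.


a = As * fy / (0.85 * f'c * b)
= 3717 * 420 / (0.85 * 35 * 396)
= 132.5134 mm
Mn = As * fy * (d - a/2) / 10^6
= 839.4926 kN-m
phi*Mn = 0.9 * 839.4926 = 755.54 kN-m

755.54


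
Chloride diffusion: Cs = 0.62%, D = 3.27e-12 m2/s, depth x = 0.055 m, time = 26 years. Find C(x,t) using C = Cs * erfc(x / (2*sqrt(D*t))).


t_seconds = 26 * 365.25 * 24 * 3600 = 820497600.0 s
arg = 0.055 / (2 * sqrt(3.27e-12 * 820497600.0))
= 0.5309
erfc(0.5309) = 0.4528
C = 0.62 * 0.4528 = 0.2807%

0.2807


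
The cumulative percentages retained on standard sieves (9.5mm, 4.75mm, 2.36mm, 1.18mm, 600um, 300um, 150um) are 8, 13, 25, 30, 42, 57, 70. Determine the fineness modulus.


FM = sum(cumulative % retained) / 100
= 245 / 100
= 2.45

2.45


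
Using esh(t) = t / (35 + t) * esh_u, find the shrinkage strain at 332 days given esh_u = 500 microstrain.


esh(332) = 332 / (35 + 332) * 500
= 332 / 367 * 500
= 452.3 microstrain

452.3


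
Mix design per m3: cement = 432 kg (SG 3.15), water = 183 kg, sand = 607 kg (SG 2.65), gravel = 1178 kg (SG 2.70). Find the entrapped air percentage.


Vol cement = 432 / (3.15 * 1000) = 0.137143 m3
Vol water = 183 / 1000 = 0.183 m3
Vol sand = 607 / (2.65 * 1000) = 0.229057 m3
Vol gravel = 1178 / (2.70 * 1000) = 0.436296 m3
Total solid + water volume = 0.985496 m3
Air = (1 - 0.985496) * 100 = 1.45%

1.45


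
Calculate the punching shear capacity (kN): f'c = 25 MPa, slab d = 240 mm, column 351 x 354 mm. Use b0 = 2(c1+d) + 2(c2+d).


b0 = 2*(351 + 240) + 2*(354 + 240) = 2370 mm
Vc = 0.33 * sqrt(25) * 2370 * 240 / 1000
= 938.52 kN

938.52


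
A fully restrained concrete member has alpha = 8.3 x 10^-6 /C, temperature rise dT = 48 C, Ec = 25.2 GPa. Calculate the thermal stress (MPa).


sigma = alpha * dT * Ec
= 8.3e-6 * 48 * 25.2 * 1000
= 10.04 MPa

10.04


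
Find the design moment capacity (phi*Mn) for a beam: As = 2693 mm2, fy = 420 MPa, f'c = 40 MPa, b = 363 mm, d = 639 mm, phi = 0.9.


a = As * fy / (0.85 * f'c * b)
= 2693 * 420 / (0.85 * 40 * 363)
= 91.6432 mm
Mn = As * fy * (d - a/2) / 10^6
= 670.9204 kN-m
phi*Mn = 0.9 * 670.9204 = 603.83 kN-m

603.83


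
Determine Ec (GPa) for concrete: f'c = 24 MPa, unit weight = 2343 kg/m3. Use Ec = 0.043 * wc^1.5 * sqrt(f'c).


Ec = 0.043 * 2343^1.5 * sqrt(24) / 1000
= 23.89 GPa

23.89


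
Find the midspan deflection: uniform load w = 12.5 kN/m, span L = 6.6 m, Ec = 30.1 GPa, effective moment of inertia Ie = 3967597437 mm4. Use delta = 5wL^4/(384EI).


Convert: L = 6.6 m = 6600 mm, Ec = 30.1 GPa = 30100 MPa
delta = 5 * 12.5 * 6600^4 / (384 * 30100 * 3967597437)
= 2.59 mm

2.59


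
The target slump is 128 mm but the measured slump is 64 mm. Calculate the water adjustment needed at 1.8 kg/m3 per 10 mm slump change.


Difference = 128 - 64 = 64 mm
Water adjustment = 64 * 1.8 / 10 = 11.5 kg/m3

11.5


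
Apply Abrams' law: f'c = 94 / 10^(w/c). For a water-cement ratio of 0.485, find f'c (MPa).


f'c = 94 / 10^0.485
= 94 / 3.055
= 30.77 MPa

30.77


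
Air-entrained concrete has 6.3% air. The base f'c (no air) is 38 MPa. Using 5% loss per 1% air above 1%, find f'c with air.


Strength loss = (6.3 - 1) * 5 = 26.5%
f'c = 38 * (1 - 26.5/100)
= 27.93 MPa

27.93


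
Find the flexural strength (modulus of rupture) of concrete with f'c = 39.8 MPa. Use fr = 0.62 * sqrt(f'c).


fr = 0.62 * sqrt(39.8)
= 3.911 MPa

3.911


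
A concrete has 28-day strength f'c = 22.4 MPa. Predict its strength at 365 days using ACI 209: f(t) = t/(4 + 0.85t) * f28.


f(365) = 365 / (4 + 0.85 * 365) * 22.4
= 365 / 314.25 * 22.4
= 26.02 MPa

26.02


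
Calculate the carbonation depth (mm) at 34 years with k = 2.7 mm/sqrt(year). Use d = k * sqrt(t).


depth = k * sqrt(t)
= 2.7 * sqrt(34)
= 15.74 mm

15.74


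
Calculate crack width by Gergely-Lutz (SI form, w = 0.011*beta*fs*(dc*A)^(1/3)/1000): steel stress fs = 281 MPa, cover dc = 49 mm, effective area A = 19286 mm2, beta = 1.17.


w = 0.011 * beta * fs * (dc * A)^(1/3) / 1000
= 0.011 * 1.17 * 281 * (49 * 19286)^(1/3) / 1000
= 0.355 mm

0.355


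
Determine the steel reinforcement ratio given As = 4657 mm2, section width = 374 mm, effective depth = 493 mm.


rho = As / (b * d)
= 4657 / (374 * 493)
= 0.0253

0.0253


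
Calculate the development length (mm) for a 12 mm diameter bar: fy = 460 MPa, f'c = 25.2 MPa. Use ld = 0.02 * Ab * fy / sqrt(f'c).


Ab = pi * 12^2 / 4 = 113.097 mm2
ld = 0.02 * 113.097 * 460 / sqrt(25.2)
= 207.3 mm

207.3


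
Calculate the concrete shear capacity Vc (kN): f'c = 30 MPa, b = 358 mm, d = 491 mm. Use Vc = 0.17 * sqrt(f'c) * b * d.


Vc = 0.17 * sqrt(30) * 358 * 491 / 1000
= 163.67 kN

163.67


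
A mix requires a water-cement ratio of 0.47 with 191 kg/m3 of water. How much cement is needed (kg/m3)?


Cement = water / (w/c)
= 191 / 0.47
= 406.4 kg/m3

406.4


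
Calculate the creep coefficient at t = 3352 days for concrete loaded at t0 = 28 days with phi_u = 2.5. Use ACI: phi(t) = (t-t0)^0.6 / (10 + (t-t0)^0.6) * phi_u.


dt = 3352 - 28 = 3324
phi = 3324^0.6 / (10 + 3324^0.6) * 2.5
= 2.321

2.321


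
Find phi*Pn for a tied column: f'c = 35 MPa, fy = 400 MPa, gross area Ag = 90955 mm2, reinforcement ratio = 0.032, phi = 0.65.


Ast = rho * Ag = 0.032 * 90955 = 2910.56 mm2
phi*Pn = 0.65 * 0.80 * (0.85 * 35 * (90955 - 2910.56) + 400 * 2910.56) / 1000
= 1967.44 kN

1967.44


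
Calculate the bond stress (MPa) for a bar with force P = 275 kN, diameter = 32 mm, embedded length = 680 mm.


u = P / (pi * db * ld)
= 275 * 1000 / (pi * 32 * 680)
= 4.023 MPa

4.023


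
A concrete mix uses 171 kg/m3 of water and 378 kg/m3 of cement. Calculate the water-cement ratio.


w/c = water / cement
w/c = 171 / 378 = 0.452

0.452


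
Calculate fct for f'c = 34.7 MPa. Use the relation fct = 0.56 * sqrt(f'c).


fct = 0.56 * sqrt(34.7)
= 0.56 * 5.891
= 3.299 MPa

3.299


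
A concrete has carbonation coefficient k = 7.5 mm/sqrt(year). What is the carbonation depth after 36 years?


depth = k * sqrt(t)
= 7.5 * sqrt(36)
= 45.0 mm

45.0


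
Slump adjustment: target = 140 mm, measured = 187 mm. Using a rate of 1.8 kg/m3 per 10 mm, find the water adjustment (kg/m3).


Difference = 140 - 187 = -47 mm
Water adjustment = -47 * 1.8 / 10 = -8.5 kg/m3

-8.5


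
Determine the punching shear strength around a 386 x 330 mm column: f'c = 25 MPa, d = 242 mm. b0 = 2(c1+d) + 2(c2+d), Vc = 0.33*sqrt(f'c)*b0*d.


b0 = 2*(386 + 242) + 2*(330 + 242) = 2400 mm
Vc = 0.33 * sqrt(25) * 2400 * 242 / 1000
= 958.32 kN

958.32


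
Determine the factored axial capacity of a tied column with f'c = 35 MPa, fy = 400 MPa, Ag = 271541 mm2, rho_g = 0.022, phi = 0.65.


Ast = rho * Ag = 0.022 * 271541 = 5973.902 mm2
phi*Pn = 0.65 * 0.80 * (0.85 * 35 * (271541 - 5973.902) + 400 * 5973.902) / 1000
= 5350.89 kN

5350.89


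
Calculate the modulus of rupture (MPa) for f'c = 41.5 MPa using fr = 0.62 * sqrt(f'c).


fr = 0.62 * sqrt(41.5)
= 3.994 MPa

3.994


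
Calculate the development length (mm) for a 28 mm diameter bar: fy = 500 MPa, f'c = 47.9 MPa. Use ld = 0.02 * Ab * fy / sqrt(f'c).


Ab = pi * 28^2 / 4 = 615.752 mm2
ld = 0.02 * 615.752 * 500 / sqrt(47.9)
= 889.7 mm

889.7


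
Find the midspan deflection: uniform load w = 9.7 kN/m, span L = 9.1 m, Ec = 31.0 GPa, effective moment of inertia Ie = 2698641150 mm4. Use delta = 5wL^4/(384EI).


Convert: L = 9.1 m = 9100 mm, Ec = 31.0 GPa = 31000 MPa
delta = 5 * 9.7 * 9100^4 / (384 * 31000 * 2698641150)
= 10.35 mm

10.35


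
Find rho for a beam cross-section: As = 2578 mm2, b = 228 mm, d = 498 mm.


rho = As / (b * d)
= 2578 / (228 * 498)
= 0.0227

0.0227


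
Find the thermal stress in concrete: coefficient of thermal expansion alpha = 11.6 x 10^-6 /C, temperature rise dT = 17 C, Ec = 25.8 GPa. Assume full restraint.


sigma = alpha * dT * Ec
= 11.6e-6 * 17 * 25.8 * 1000
= 5.088 MPa

5.088


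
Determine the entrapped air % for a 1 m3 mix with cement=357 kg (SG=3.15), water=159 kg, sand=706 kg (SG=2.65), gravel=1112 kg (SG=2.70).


Vol cement = 357 / (3.15 * 1000) = 0.113333 m3
Vol water = 159 / 1000 = 0.159 m3
Vol sand = 706 / (2.65 * 1000) = 0.266415 m3
Vol gravel = 1112 / (2.70 * 1000) = 0.411852 m3
Total solid + water volume = 0.9506 m3
Air = (1 - 0.9506) * 100 = 4.94%

4.94


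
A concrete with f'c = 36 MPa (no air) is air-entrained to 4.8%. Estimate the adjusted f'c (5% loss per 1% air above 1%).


Strength loss = (4.8 - 1) * 5 = 19.0%
f'c = 36 * (1 - 19.0/100)
= 29.16 MPa

29.16


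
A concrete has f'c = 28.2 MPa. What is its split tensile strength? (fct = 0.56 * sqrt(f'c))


fct = 0.56 * sqrt(28.2)
= 0.56 * 5.31
= 2.974 MPa

2.974


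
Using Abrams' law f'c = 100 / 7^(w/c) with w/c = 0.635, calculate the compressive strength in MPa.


f'c = 100 / 7^0.635
= 100 / 3.441
= 29.06 MPa

29.06


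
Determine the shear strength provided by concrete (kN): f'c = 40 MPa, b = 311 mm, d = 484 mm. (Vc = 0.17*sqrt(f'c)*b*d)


Vc = 0.17 * sqrt(40) * 311 * 484 / 1000
= 161.84 kN

161.84


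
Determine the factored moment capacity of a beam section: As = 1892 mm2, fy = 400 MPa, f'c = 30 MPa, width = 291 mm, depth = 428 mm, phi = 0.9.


a = As * fy / (0.85 * f'c * b)
= 1892 * 400 / (0.85 * 30 * 291)
= 101.9877 mm
Mn = As * fy * (d - a/2) / 10^6
= 285.3182 kN-m
phi*Mn = 0.9 * 285.3182 = 256.79 kN-m

256.79


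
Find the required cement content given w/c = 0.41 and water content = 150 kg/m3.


Cement = water / (w/c)
= 150 / 0.41
= 365.9 kg/m3

365.9


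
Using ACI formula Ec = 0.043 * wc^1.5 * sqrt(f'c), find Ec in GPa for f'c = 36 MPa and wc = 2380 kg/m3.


Ec = 0.043 * 2380^1.5 * sqrt(36) / 1000
= 29.96 GPa

29.96


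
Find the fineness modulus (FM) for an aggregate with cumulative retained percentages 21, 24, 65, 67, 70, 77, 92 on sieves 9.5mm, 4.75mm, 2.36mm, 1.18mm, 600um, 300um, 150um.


FM = sum(cumulative % retained) / 100
= 416 / 100
= 4.16

4.16


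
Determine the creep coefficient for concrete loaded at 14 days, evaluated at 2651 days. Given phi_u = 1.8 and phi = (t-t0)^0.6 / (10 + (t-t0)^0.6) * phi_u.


dt = 2651 - 14 = 2637
phi = 2637^0.6 / (10 + 2637^0.6) * 1.8
= 1.654

1.654


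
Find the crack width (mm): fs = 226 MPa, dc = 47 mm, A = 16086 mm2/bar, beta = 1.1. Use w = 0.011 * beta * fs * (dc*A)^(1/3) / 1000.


w = 0.011 * beta * fs * (dc * A)^(1/3) / 1000
= 0.011 * 1.1 * 226 * (47 * 16086)^(1/3) / 1000
= 0.249 mm

0.249


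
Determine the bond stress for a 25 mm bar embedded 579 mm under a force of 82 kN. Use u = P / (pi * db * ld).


u = P / (pi * db * ld)
= 82 * 1000 / (pi * 25 * 579)
= 1.803 MPa

1.803


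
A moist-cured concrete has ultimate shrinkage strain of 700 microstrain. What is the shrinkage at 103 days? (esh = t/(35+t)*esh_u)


esh(103) = 103 / (35 + 103) * 700
= 103 / 138 * 700
= 522.5 microstrain

522.5


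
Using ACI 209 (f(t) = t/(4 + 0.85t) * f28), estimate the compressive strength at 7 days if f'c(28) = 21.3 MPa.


f(7) = 7 / (4 + 0.85 * 7) * 21.3
= 7 / 9.95 * 21.3
= 14.98 MPa

14.98


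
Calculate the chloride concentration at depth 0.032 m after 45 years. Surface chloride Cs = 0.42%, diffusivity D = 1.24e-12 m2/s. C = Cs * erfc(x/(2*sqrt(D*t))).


t_seconds = 45 * 365.25 * 24 * 3600 = 1420092000.0 s
arg = 0.032 / (2 * sqrt(1.24e-12 * 1420092000.0))
= 0.3813
erfc(0.3813) = 0.5897
C = 0.42 * 0.5897 = 0.2477%

0.2477


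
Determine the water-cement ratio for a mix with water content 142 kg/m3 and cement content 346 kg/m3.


w/c = water / cement
w/c = 142 / 346 = 0.41

0.41


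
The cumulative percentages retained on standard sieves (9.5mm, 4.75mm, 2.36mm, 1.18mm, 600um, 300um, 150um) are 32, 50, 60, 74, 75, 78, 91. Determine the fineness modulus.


FM = sum(cumulative % retained) / 100
= 460 / 100
= 4.6

4.6


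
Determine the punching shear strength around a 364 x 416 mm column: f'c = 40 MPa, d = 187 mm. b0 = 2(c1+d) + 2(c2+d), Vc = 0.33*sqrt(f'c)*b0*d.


b0 = 2*(364 + 187) + 2*(416 + 187) = 2308 mm
Vc = 0.33 * sqrt(40) * 2308 * 187 / 1000
= 900.79 kN

900.79


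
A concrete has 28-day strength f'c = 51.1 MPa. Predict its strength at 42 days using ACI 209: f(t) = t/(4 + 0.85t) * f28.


f(42) = 42 / (4 + 0.85 * 42) * 51.1
= 42 / 39.7 * 51.1
= 54.06 MPa

54.06


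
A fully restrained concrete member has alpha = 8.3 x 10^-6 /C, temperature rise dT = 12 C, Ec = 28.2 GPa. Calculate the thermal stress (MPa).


sigma = alpha * dT * Ec
= 8.3e-6 * 12 * 28.2 * 1000
= 2.809 MPa

2.809


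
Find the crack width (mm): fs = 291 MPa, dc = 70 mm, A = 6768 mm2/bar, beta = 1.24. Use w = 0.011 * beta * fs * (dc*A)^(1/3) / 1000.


w = 0.011 * beta * fs * (dc * A)^(1/3) / 1000
= 0.011 * 1.24 * 291 * (70 * 6768)^(1/3) / 1000
= 0.309 mm

0.309


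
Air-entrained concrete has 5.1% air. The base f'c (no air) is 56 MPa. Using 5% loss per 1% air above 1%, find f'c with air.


Strength loss = (5.1 - 1) * 5 = 20.5%
f'c = 56 * (1 - 20.5/100)
= 44.52 MPa

44.52


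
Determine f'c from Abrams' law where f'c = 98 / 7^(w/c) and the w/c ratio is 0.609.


f'c = 98 / 7^0.609
= 98 / 3.271
= 29.96 MPa

29.96


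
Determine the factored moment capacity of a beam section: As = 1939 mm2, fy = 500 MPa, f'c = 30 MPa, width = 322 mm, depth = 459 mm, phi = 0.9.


a = As * fy / (0.85 * f'c * b)
= 1939 * 500 / (0.85 * 30 * 322)
= 118.0733 mm
Mn = As * fy * (d - a/2) / 10^6
= 387.7645 kN-m
phi*Mn = 0.9 * 387.7645 = 348.99 kN-m

348.99


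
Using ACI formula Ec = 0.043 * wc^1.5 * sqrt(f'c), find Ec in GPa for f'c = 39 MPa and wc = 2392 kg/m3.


Ec = 0.043 * 2392^1.5 * sqrt(39) / 1000
= 31.42 GPa

31.42


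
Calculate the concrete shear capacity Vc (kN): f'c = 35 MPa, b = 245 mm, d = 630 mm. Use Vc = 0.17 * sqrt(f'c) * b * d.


Vc = 0.17 * sqrt(35) * 245 * 630 / 1000
= 155.23 kN

155.23


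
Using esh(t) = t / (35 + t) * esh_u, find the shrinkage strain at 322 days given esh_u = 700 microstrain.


esh(322) = 322 / (35 + 322) * 700
= 322 / 357 * 700
= 631.4 microstrain

631.4


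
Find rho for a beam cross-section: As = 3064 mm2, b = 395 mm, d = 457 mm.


rho = As / (b * d)
= 3064 / (395 * 457)
= 0.017

0.017


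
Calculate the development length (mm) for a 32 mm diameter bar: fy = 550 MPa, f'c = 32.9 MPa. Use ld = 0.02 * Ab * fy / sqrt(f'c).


Ab = pi * 32^2 / 4 = 804.248 mm2
ld = 0.02 * 804.248 * 550 / sqrt(32.9)
= 1542.4 mm

1542.4


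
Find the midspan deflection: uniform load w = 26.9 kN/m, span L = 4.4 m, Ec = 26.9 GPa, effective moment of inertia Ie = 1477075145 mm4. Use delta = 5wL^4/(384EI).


Convert: L = 4.4 m = 4400 mm, Ec = 26.9 GPa = 26900 MPa
delta = 5 * 26.9 * 4400^4 / (384 * 26900 * 1477075145)
= 3.3 mm

3.3


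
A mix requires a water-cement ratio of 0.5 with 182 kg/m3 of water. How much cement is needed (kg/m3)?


Cement = water / (w/c)
= 182 / 0.5
= 364.0 kg/m3

364.0


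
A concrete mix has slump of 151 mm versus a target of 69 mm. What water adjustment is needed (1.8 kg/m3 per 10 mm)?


Difference = 69 - 151 = -82 mm
Water adjustment = -82 * 1.8 / 10 = -14.8 kg/m3

-14.8


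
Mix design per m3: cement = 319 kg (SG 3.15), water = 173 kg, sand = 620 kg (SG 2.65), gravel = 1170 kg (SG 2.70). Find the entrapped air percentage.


Vol cement = 319 / (3.15 * 1000) = 0.10127 m3
Vol water = 173 / 1000 = 0.173 m3
Vol sand = 620 / (2.65 * 1000) = 0.233962 m3
Vol gravel = 1170 / (2.70 * 1000) = 0.433333 m3
Total solid + water volume = 0.941565 m3
Air = (1 - 0.941565) * 100 = 5.84%

5.84


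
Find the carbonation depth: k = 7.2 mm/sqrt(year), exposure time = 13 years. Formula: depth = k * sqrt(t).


depth = k * sqrt(t)
= 7.2 * sqrt(13)
= 25.96 mm

25.96


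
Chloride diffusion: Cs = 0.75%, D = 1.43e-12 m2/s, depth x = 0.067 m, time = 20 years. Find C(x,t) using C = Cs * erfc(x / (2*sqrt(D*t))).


t_seconds = 20 * 365.25 * 24 * 3600 = 631152000.0 s
arg = 0.067 / (2 * sqrt(1.43e-12 * 631152000.0))
= 1.1151
erfc(1.1151) = 0.1148
C = 0.75 * 0.1148 = 0.0861%

0.0861


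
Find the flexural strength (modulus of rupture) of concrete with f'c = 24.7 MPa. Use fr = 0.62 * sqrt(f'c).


fr = 0.62 * sqrt(24.7)
= 3.081 MPa

3.081


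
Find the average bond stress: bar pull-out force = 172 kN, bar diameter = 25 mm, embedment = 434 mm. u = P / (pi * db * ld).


u = P / (pi * db * ld)
= 172 * 1000 / (pi * 25 * 434)
= 5.046 MPa

5.046


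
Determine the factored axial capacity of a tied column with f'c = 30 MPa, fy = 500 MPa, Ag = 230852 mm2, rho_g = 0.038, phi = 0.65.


Ast = rho * Ag = 0.038 * 230852 = 8772.376 mm2
phi*Pn = 0.65 * 0.80 * (0.85 * 30 * (230852 - 8772.376) + 500 * 8772.376) / 1000
= 5225.59 kN

5225.59


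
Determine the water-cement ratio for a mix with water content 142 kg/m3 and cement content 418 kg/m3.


w/c = water / cement
w/c = 142 / 418 = 0.34

0.34


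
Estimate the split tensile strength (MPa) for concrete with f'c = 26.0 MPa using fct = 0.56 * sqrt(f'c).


fct = 0.56 * sqrt(26.0)
= 0.56 * 5.099
= 2.855 MPa

2.855


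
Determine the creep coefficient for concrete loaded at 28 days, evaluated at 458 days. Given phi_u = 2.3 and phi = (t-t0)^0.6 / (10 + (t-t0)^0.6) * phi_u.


dt = 458 - 28 = 430
phi = 430^0.6 / (10 + 430^0.6) * 2.3
= 1.821

1.821


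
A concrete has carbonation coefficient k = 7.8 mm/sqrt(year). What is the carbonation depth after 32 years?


depth = k * sqrt(t)
= 7.8 * sqrt(32)
= 44.12 mm

44.12


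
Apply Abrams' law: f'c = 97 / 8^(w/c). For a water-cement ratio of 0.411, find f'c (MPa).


f'c = 97 / 8^0.411
= 97 / 2.351
= 41.27 MPa

41.27


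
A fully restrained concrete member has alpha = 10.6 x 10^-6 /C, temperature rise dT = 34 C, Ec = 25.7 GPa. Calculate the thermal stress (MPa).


sigma = alpha * dT * Ec
= 10.6e-6 * 34 * 25.7 * 1000
= 9.262 MPa

9.262


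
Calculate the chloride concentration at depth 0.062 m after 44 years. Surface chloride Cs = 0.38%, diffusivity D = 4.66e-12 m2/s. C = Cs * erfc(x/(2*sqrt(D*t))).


t_seconds = 44 * 365.25 * 24 * 3600 = 1388534400.0 s
arg = 0.062 / (2 * sqrt(4.66e-12 * 1388534400.0))
= 0.3854
erfc(0.3854) = 0.5857
C = 0.38 * 0.5857 = 0.2226%

0.2226


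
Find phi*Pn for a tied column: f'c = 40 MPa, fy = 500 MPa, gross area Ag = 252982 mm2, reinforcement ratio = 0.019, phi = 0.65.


Ast = rho * Ag = 0.019 * 252982 = 4806.658 mm2
phi*Pn = 0.65 * 0.80 * (0.85 * 40 * (252982 - 4806.658) + 500 * 4806.658) / 1000
= 5637.47 kN

5637.47


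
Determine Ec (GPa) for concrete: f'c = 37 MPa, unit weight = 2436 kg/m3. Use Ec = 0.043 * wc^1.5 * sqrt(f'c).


Ec = 0.043 * 2436^1.5 * sqrt(37) / 1000
= 31.45 GPa

31.45


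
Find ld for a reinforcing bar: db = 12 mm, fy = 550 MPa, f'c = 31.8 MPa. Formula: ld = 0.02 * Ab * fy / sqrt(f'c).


Ab = pi * 12^2 / 4 = 113.097 mm2
ld = 0.02 * 113.097 * 550 / sqrt(31.8)
= 220.6 mm

220.6


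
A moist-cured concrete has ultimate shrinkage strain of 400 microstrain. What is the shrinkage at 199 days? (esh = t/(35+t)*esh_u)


esh(199) = 199 / (35 + 199) * 400
= 199 / 234 * 400
= 340.2 microstrain

340.2


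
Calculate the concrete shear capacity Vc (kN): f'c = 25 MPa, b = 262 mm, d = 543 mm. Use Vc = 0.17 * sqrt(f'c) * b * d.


Vc = 0.17 * sqrt(25) * 262 * 543 / 1000
= 120.93 kN

120.93


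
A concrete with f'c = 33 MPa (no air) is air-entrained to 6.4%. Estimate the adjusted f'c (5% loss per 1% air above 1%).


Strength loss = (6.4 - 1) * 5 = 27.0%
f'c = 33 * (1 - 27.0/100)
= 24.09 MPa

24.09


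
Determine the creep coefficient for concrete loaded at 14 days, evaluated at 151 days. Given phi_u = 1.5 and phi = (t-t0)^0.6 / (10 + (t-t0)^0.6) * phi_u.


dt = 151 - 14 = 137
phi = 137^0.6 / (10 + 137^0.6) * 1.5
= 0.985

0.985


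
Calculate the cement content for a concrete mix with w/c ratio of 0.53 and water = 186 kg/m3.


Cement = water / (w/c)
= 186 / 0.53
= 350.9 kg/m3

350.9


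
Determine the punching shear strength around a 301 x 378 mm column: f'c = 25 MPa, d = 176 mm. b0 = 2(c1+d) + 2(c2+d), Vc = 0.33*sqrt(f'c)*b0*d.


b0 = 2*(301 + 176) + 2*(378 + 176) = 2062 mm
Vc = 0.33 * sqrt(25) * 2062 * 176 / 1000
= 598.8 kN

598.8


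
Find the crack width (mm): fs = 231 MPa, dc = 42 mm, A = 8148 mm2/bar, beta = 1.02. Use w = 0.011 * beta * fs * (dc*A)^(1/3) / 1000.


w = 0.011 * beta * fs * (dc * A)^(1/3) / 1000
= 0.011 * 1.02 * 231 * (42 * 8148)^(1/3) / 1000
= 0.181 mm

0.181


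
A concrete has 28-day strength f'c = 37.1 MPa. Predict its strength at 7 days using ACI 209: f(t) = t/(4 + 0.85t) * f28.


f(7) = 7 / (4 + 0.85 * 7) * 37.1
= 7 / 9.95 * 37.1
= 26.1 MPa

26.1


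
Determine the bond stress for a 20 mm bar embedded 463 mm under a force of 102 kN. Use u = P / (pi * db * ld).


u = P / (pi * db * ld)
= 102 * 1000 / (pi * 20 * 463)
= 3.506 MPa

3.506


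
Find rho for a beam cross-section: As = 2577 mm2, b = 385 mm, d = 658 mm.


rho = As / (b * d)
= 2577 / (385 * 658)
= 0.0102

0.0102


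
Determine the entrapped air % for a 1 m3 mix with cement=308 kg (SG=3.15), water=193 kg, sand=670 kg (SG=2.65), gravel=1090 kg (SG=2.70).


Vol cement = 308 / (3.15 * 1000) = 0.097778 m3
Vol water = 193 / 1000 = 0.193 m3
Vol sand = 670 / (2.65 * 1000) = 0.25283 m3
Vol gravel = 1090 / (2.70 * 1000) = 0.403704 m3
Total solid + water volume = 0.947312 m3
Air = (1 - 0.947312) * 100 = 5.27%

5.27


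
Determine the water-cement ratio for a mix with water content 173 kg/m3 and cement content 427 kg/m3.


w/c = water / cement
w/c = 173 / 427 = 0.405

0.405


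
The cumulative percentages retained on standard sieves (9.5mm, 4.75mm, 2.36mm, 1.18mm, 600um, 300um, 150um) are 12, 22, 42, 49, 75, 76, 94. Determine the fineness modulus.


FM = sum(cumulative % retained) / 100
= 370 / 100
= 3.7

3.7


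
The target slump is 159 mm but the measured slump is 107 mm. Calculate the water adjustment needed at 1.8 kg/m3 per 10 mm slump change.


Difference = 159 - 107 = 52 mm
Water adjustment = 52 * 1.8 / 10 = 9.4 kg/m3

9.4
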